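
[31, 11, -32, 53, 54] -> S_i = Random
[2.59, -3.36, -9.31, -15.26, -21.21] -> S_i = 2.59 + -5.95*i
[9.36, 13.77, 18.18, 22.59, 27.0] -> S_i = 9.36 + 4.41*i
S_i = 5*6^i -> [5, 30, 180, 1080, 6480]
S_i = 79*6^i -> [79, 474, 2844, 17064, 102384]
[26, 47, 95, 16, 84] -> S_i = Random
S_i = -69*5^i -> [-69, -345, -1725, -8625, -43125]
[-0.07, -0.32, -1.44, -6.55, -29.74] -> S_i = -0.07*4.54^i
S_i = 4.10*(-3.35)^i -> [4.1, -13.74, 46.01, -154.14, 516.37]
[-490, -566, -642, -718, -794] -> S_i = -490 + -76*i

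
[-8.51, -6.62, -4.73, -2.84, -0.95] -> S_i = -8.51 + 1.89*i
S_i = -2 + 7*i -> [-2, 5, 12, 19, 26]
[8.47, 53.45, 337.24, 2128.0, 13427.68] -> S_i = 8.47*6.31^i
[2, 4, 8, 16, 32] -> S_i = 2*2^i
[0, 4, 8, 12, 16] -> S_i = 0 + 4*i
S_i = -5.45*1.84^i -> [-5.45, -10.03, -18.45, -33.95, -62.47]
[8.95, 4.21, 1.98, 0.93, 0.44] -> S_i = 8.95*0.47^i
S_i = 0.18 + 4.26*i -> [0.18, 4.44, 8.7, 12.96, 17.22]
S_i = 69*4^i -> [69, 276, 1104, 4416, 17664]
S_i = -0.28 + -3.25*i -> [-0.28, -3.53, -6.78, -10.03, -13.28]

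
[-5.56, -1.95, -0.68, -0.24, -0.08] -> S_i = -5.56*0.35^i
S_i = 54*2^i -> [54, 108, 216, 432, 864]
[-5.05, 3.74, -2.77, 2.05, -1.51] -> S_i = -5.05*(-0.74)^i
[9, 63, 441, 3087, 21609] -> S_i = 9*7^i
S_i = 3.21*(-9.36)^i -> [3.21, -30.05, 281.23, -2632.28, 24638.17]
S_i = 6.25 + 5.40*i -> [6.25, 11.65, 17.05, 22.45, 27.85]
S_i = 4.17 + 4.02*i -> [4.17, 8.19, 12.21, 16.23, 20.25]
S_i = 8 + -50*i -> [8, -42, -92, -142, -192]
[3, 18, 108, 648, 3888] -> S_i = 3*6^i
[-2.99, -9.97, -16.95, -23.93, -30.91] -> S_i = -2.99 + -6.98*i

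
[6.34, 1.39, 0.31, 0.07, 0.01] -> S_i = 6.34*0.22^i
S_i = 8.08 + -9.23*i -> [8.08, -1.15, -10.38, -19.61, -28.84]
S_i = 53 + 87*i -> [53, 140, 227, 314, 401]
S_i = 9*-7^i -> [9, -63, 441, -3087, 21609]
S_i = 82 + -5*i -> [82, 77, 72, 67, 62]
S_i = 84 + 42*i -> [84, 126, 168, 210, 252]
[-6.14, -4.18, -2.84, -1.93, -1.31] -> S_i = -6.14*0.68^i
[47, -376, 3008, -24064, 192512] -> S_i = 47*-8^i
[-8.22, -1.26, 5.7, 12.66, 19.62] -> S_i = -8.22 + 6.96*i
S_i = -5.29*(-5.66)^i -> [-5.29, 29.94, -169.47, 959.19, -5429.02]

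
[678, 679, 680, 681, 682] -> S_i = 678 + 1*i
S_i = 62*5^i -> [62, 310, 1550, 7750, 38750]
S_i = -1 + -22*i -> [-1, -23, -45, -67, -89]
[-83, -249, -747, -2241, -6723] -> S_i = -83*3^i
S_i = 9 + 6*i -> [9, 15, 21, 27, 33]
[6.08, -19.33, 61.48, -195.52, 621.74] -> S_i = 6.08*(-3.18)^i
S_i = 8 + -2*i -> [8, 6, 4, 2, 0]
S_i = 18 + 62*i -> [18, 80, 142, 204, 266]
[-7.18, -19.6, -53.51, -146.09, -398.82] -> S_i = -7.18*2.73^i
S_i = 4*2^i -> [4, 8, 16, 32, 64]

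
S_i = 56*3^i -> [56, 168, 504, 1512, 4536]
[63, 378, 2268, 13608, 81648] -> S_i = 63*6^i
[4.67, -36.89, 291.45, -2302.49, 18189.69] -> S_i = 4.67*(-7.90)^i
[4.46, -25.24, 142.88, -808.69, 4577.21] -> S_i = 4.46*(-5.66)^i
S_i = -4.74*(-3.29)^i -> [-4.74, 15.59, -51.31, 168.8, -555.34]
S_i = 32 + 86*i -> [32, 118, 204, 290, 376]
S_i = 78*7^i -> [78, 546, 3822, 26754, 187278]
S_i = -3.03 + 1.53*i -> [-3.03, -1.5, 0.03, 1.56, 3.09]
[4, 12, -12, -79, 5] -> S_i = Random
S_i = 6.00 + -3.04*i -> [6.0, 2.96, -0.08, -3.12, -6.16]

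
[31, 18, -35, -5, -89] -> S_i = Random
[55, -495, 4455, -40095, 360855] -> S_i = 55*-9^i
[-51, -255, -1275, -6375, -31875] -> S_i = -51*5^i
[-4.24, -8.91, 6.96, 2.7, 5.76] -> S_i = Random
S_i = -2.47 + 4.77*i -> [-2.47, 2.3, 7.07, 11.84, 16.61]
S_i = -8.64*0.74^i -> [-8.64, -6.39, -4.73, -3.5, -2.59]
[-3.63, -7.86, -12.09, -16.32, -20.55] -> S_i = -3.63 + -4.23*i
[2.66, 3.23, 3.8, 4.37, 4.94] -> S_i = 2.66 + 0.57*i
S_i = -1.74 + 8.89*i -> [-1.74, 7.15, 16.04, 24.93, 33.82]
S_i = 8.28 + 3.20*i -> [8.28, 11.48, 14.68, 17.88, 21.08]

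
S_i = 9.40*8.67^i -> [9.4, 81.5, 706.59, 6126.12, 53113.42]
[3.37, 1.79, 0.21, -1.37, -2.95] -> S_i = 3.37 + -1.58*i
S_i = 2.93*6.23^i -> [2.93, 18.25, 113.72, 708.49, 4413.87]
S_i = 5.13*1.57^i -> [5.13, 8.05, 12.64, 19.85, 31.17]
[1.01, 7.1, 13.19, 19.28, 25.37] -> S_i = 1.01 + 6.09*i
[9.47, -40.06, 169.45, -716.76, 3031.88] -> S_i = 9.47*(-4.23)^i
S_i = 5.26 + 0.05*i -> [5.26, 5.31, 5.36, 5.41, 5.46]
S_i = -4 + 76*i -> [-4, 72, 148, 224, 300]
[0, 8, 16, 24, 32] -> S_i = 0 + 8*i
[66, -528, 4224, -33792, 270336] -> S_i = 66*-8^i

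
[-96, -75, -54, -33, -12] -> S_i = -96 + 21*i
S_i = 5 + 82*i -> [5, 87, 169, 251, 333]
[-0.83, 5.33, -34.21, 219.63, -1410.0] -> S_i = -0.83*(-6.42)^i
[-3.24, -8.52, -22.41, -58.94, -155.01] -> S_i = -3.24*2.63^i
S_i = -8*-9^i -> [-8, 72, -648, 5832, -52488]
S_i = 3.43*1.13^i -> [3.43, 3.88, 4.38, 4.95, 5.59]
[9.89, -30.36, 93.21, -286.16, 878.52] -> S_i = 9.89*(-3.07)^i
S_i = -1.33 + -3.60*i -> [-1.33, -4.93, -8.53, -12.13, -15.73]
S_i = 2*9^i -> [2, 18, 162, 1458, 13122]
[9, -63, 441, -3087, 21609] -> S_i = 9*-7^i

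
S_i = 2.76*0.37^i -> [2.76, 1.02, 0.38, 0.14, 0.05]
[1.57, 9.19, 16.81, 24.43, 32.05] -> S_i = 1.57 + 7.62*i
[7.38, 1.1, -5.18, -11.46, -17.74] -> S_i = 7.38 + -6.28*i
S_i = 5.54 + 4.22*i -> [5.54, 9.76, 13.98, 18.2, 22.42]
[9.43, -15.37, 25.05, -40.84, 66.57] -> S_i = 9.43*(-1.63)^i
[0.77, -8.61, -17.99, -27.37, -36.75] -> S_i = 0.77 + -9.38*i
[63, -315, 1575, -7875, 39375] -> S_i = 63*-5^i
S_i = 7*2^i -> [7, 14, 28, 56, 112]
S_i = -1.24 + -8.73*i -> [-1.24, -9.97, -18.7, -27.43, -36.16]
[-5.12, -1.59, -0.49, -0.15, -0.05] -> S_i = -5.12*0.31^i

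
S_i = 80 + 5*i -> [80, 85, 90, 95, 100]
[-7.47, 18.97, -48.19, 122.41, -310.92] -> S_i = -7.47*(-2.54)^i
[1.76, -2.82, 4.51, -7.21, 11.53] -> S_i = 1.76*(-1.60)^i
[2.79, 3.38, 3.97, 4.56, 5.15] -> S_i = 2.79 + 0.59*i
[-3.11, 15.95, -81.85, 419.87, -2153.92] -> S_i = -3.11*(-5.13)^i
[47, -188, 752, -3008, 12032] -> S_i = 47*-4^i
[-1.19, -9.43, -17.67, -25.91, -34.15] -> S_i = -1.19 + -8.24*i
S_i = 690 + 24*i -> [690, 714, 738, 762, 786]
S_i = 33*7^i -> [33, 231, 1617, 11319, 79233]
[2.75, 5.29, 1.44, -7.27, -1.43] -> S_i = Random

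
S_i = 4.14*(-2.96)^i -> [4.14, -12.25, 36.27, -107.37, 317.81]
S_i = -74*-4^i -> [-74, 296, -1184, 4736, -18944]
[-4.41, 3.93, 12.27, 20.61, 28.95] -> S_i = -4.41 + 8.34*i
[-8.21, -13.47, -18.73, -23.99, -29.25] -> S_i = -8.21 + -5.26*i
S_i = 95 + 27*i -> [95, 122, 149, 176, 203]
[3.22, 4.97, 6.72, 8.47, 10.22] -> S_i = 3.22 + 1.75*i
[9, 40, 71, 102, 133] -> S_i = 9 + 31*i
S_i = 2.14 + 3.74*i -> [2.14, 5.88, 9.62, 13.36, 17.1]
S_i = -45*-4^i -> [-45, 180, -720, 2880, -11520]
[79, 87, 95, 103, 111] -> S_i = 79 + 8*i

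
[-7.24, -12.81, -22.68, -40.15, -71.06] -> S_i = -7.24*1.77^i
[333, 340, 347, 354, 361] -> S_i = 333 + 7*i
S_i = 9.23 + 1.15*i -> [9.23, 10.38, 11.53, 12.68, 13.83]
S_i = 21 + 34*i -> [21, 55, 89, 123, 157]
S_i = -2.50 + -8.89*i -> [-2.5, -11.39, -20.28, -29.17, -38.06]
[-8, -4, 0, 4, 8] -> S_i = -8 + 4*i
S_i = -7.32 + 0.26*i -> [-7.32, -7.06, -6.8, -6.54, -6.28]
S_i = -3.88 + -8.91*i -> [-3.88, -12.79, -21.7, -30.61, -39.52]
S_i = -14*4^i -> [-14, -56, -224, -896, -3584]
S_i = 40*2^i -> [40, 80, 160, 320, 640]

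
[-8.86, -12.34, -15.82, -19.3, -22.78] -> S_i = -8.86 + -3.48*i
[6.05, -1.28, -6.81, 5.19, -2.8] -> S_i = Random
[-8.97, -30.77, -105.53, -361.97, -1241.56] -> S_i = -8.97*3.43^i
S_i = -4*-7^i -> [-4, 28, -196, 1372, -9604]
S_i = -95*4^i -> [-95, -380, -1520, -6080, -24320]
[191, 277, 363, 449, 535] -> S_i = 191 + 86*i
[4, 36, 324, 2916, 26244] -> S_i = 4*9^i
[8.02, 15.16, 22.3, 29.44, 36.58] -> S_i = 8.02 + 7.14*i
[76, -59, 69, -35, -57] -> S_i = Random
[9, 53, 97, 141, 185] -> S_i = 9 + 44*i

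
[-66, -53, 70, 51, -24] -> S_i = Random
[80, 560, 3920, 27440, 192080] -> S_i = 80*7^i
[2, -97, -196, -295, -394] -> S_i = 2 + -99*i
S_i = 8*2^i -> [8, 16, 32, 64, 128]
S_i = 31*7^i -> [31, 217, 1519, 10633, 74431]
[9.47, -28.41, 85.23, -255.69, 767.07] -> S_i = 9.47*(-3.00)^i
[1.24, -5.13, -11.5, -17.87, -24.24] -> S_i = 1.24 + -6.37*i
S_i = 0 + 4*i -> [0, 4, 8, 12, 16]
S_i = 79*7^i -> [79, 553, 3871, 27097, 189679]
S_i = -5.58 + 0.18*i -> [-5.58, -5.4, -5.22, -5.04, -4.86]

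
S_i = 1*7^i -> [1, 7, 49, 343, 2401]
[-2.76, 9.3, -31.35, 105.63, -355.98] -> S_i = -2.76*(-3.37)^i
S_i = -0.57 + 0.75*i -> [-0.57, 0.18, 0.93, 1.68, 2.43]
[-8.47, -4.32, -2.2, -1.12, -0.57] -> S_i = -8.47*0.51^i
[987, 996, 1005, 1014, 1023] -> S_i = 987 + 9*i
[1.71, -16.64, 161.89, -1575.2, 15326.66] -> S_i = 1.71*(-9.73)^i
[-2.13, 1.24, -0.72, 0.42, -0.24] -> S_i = -2.13*(-0.58)^i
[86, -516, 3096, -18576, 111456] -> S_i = 86*-6^i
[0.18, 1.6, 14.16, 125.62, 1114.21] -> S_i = 0.18*8.87^i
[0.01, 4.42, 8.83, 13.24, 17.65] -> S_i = 0.01 + 4.41*i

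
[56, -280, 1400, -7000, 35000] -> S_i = 56*-5^i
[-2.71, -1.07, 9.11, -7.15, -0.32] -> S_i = Random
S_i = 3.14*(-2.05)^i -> [3.14, -6.44, 13.2, -27.05, 55.46]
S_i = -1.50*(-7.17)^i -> [-1.5, 10.76, -77.11, 552.9, -3964.31]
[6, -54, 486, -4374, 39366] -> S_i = 6*-9^i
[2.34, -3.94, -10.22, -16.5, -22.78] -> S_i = 2.34 + -6.28*i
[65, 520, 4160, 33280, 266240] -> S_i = 65*8^i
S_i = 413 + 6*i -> [413, 419, 425, 431, 437]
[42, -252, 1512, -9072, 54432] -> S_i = 42*-6^i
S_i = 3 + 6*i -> [3, 9, 15, 21, 27]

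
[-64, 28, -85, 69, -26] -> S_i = Random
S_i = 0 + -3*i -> [0, -3, -6, -9, -12]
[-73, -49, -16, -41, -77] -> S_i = Random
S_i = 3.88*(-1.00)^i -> [3.88, -3.88, 3.88, -3.88, 3.88]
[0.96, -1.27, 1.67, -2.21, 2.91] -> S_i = 0.96*(-1.32)^i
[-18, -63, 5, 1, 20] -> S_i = Random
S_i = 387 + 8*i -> [387, 395, 403, 411, 419]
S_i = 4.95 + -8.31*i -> [4.95, -3.36, -11.67, -19.98, -28.29]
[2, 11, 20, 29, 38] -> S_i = 2 + 9*i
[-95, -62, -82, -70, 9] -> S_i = Random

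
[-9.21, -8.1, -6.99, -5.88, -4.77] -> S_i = -9.21 + 1.11*i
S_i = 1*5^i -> [1, 5, 25, 125, 625]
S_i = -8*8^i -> [-8, -64, -512, -4096, -32768]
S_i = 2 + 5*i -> [2, 7, 12, 17, 22]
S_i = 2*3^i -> [2, 6, 18, 54, 162]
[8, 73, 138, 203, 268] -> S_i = 8 + 65*i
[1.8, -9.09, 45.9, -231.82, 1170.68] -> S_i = 1.80*(-5.05)^i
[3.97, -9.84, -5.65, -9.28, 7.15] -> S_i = Random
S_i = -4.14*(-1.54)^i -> [-4.14, 6.38, -9.82, 15.12, -23.29]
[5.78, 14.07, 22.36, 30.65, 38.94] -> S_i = 5.78 + 8.29*i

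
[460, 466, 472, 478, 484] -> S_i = 460 + 6*i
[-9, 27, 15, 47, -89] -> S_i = Random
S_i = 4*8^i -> [4, 32, 256, 2048, 16384]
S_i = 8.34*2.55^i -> [8.34, 21.27, 54.23, 138.29, 352.64]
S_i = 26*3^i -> [26, 78, 234, 702, 2106]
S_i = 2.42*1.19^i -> [2.42, 2.88, 3.43, 4.08, 4.85]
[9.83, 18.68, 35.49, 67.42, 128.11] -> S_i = 9.83*1.90^i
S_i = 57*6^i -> [57, 342, 2052, 12312, 73872]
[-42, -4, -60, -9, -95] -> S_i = Random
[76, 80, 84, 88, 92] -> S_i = 76 + 4*i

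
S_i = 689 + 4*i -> [689, 693, 697, 701, 705]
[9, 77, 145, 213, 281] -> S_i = 9 + 68*i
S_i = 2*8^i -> [2, 16, 128, 1024, 8192]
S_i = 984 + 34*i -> [984, 1018, 1052, 1086, 1120]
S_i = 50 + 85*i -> [50, 135, 220, 305, 390]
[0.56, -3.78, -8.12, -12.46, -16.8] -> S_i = 0.56 + -4.34*i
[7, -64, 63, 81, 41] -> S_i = Random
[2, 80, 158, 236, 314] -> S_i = 2 + 78*i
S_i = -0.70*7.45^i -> [-0.7, -5.22, -38.85, -289.45, -2156.37]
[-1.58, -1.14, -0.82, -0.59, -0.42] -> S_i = -1.58*0.72^i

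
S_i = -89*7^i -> [-89, -623, -4361, -30527, -213689]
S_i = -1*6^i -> [-1, -6, -36, -216, -1296]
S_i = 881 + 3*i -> [881, 884, 887, 890, 893]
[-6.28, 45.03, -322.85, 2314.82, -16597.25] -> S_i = -6.28*(-7.17)^i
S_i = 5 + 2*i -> [5, 7, 9, 11, 13]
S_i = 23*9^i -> [23, 207, 1863, 16767, 150903]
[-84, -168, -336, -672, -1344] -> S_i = -84*2^i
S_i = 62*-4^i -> [62, -248, 992, -3968, 15872]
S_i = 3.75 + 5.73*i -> [3.75, 9.48, 15.21, 20.94, 26.67]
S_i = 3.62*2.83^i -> [3.62, 10.24, 28.99, 82.05, 232.2]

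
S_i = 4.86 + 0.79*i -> [4.86, 5.65, 6.44, 7.23, 8.02]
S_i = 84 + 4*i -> [84, 88, 92, 96, 100]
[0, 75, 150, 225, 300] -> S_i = 0 + 75*i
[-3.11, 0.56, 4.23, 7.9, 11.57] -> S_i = -3.11 + 3.67*i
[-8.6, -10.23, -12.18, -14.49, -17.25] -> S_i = -8.60*1.19^i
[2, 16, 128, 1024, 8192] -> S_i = 2*8^i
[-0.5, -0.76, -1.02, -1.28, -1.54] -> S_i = -0.50 + -0.26*i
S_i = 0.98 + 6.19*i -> [0.98, 7.17, 13.36, 19.55, 25.74]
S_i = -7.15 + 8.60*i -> [-7.15, 1.45, 10.05, 18.65, 27.25]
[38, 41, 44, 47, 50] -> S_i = 38 + 3*i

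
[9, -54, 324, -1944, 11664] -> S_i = 9*-6^i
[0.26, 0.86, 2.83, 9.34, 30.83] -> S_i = 0.26*3.30^i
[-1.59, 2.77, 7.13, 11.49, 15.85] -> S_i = -1.59 + 4.36*i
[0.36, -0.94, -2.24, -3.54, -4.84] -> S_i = 0.36 + -1.30*i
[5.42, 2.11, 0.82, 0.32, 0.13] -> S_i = 5.42*0.39^i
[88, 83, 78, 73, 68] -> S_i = 88 + -5*i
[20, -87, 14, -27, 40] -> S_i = Random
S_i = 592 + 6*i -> [592, 598, 604, 610, 616]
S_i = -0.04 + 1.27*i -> [-0.04, 1.23, 2.5, 3.77, 5.04]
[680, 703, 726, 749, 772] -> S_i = 680 + 23*i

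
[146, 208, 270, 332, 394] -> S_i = 146 + 62*i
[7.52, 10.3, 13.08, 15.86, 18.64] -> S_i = 7.52 + 2.78*i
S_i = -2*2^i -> [-2, -4, -8, -16, -32]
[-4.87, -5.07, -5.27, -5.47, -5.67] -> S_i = -4.87 + -0.20*i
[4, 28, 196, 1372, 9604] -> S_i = 4*7^i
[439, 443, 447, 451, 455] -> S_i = 439 + 4*i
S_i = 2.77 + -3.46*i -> [2.77, -0.69, -4.15, -7.61, -11.07]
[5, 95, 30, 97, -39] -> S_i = Random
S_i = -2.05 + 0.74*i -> [-2.05, -1.31, -0.57, 0.17, 0.91]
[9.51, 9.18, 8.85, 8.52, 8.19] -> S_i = 9.51 + -0.33*i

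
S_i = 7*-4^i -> [7, -28, 112, -448, 1792]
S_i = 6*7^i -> [6, 42, 294, 2058, 14406]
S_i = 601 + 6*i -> [601, 607, 613, 619, 625]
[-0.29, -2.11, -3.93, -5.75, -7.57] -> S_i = -0.29 + -1.82*i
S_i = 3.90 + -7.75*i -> [3.9, -3.85, -11.6, -19.35, -27.1]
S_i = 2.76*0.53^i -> [2.76, 1.46, 0.78, 0.41, 0.22]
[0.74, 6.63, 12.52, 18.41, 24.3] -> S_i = 0.74 + 5.89*i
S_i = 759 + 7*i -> [759, 766, 773, 780, 787]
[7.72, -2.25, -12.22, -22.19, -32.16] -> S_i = 7.72 + -9.97*i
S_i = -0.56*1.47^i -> [-0.56, -0.82, -1.21, -1.78, -2.61]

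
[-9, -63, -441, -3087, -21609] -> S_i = -9*7^i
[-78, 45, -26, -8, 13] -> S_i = Random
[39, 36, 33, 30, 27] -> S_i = 39 + -3*i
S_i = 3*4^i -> [3, 12, 48, 192, 768]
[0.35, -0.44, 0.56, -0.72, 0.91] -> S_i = 0.35*(-1.27)^i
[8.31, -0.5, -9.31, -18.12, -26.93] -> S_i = 8.31 + -8.81*i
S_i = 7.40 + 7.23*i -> [7.4, 14.63, 21.86, 29.09, 36.32]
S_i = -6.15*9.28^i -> [-6.15, -57.07, -529.63, -4914.95, -45610.73]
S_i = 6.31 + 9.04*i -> [6.31, 15.35, 24.39, 33.43, 42.47]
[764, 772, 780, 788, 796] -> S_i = 764 + 8*i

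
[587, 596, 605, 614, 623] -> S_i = 587 + 9*i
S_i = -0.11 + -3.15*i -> [-0.11, -3.26, -6.41, -9.56, -12.71]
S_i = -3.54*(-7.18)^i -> [-3.54, 25.42, -182.5, 1310.32, -9408.08]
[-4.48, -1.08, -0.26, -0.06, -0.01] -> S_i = -4.48*0.24^i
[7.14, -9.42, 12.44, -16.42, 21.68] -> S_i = 7.14*(-1.32)^i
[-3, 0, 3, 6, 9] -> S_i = -3 + 3*i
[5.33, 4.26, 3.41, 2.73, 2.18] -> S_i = 5.33*0.80^i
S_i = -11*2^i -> [-11, -22, -44, -88, -176]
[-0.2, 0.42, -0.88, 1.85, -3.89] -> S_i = -0.20*(-2.10)^i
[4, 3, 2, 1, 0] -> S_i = 4 + -1*i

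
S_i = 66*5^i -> [66, 330, 1650, 8250, 41250]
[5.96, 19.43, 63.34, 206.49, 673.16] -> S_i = 5.96*3.26^i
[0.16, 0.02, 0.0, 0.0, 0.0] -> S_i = 0.16*0.15^i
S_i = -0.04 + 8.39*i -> [-0.04, 8.35, 16.74, 25.13, 33.52]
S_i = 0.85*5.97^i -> [0.85, 5.07, 30.29, 180.86, 1079.73]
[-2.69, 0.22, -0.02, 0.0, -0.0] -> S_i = -2.69*(-0.08)^i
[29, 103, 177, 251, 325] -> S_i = 29 + 74*i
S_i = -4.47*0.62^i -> [-4.47, -2.77, -1.72, -1.07, -0.66]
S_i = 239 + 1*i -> [239, 240, 241, 242, 243]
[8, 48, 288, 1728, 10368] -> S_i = 8*6^i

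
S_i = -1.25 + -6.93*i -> [-1.25, -8.18, -15.11, -22.04, -28.97]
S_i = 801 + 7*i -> [801, 808, 815, 822, 829]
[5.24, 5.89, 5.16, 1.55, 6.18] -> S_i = Random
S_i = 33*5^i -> [33, 165, 825, 4125, 20625]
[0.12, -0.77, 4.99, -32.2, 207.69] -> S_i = 0.12*(-6.45)^i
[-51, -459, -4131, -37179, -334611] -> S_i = -51*9^i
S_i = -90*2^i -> [-90, -180, -360, -720, -1440]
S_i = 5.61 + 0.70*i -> [5.61, 6.31, 7.01, 7.71, 8.41]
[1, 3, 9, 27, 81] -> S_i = 1*3^i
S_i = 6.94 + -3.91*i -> [6.94, 3.03, -0.88, -4.79, -8.7]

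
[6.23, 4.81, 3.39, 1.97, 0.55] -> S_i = 6.23 + -1.42*i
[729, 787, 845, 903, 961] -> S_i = 729 + 58*i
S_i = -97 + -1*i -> [-97, -98, -99, -100, -101]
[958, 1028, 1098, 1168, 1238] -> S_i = 958 + 70*i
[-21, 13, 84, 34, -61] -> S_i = Random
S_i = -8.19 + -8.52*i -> [-8.19, -16.71, -25.23, -33.75, -42.27]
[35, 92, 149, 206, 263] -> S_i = 35 + 57*i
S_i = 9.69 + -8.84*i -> [9.69, 0.85, -7.99, -16.83, -25.67]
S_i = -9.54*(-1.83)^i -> [-9.54, 17.46, -31.95, 58.47, -106.99]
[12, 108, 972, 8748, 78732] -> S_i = 12*9^i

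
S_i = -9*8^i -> [-9, -72, -576, -4608, -36864]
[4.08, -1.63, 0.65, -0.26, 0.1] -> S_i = 4.08*(-0.40)^i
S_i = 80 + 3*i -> [80, 83, 86, 89, 92]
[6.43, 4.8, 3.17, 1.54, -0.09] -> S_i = 6.43 + -1.63*i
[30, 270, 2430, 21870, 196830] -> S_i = 30*9^i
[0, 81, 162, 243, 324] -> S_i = 0 + 81*i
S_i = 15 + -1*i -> [15, 14, 13, 12, 11]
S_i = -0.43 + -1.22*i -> [-0.43, -1.65, -2.87, -4.09, -5.31]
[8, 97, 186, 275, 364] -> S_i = 8 + 89*i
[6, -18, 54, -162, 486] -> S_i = 6*-3^i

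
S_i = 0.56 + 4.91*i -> [0.56, 5.47, 10.38, 15.29, 20.2]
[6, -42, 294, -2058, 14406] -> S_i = 6*-7^i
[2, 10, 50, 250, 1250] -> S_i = 2*5^i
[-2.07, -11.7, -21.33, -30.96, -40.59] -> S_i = -2.07 + -9.63*i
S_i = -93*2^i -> [-93, -186, -372, -744, -1488]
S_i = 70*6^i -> [70, 420, 2520, 15120, 90720]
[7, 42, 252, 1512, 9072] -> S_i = 7*6^i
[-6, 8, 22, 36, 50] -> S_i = -6 + 14*i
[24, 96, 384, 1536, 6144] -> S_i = 24*4^i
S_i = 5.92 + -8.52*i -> [5.92, -2.6, -11.12, -19.64, -28.16]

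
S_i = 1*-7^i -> [1, -7, 49, -343, 2401]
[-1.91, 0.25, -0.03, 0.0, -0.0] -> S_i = -1.91*(-0.13)^i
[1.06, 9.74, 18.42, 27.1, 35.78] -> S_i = 1.06 + 8.68*i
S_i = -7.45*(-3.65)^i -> [-7.45, 27.19, -99.25, 362.27, -1322.29]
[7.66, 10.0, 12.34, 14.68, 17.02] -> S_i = 7.66 + 2.34*i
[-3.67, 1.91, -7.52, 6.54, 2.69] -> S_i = Random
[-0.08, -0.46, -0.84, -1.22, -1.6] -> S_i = -0.08 + -0.38*i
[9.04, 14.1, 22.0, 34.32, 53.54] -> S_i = 9.04*1.56^i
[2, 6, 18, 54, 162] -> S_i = 2*3^i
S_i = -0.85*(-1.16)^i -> [-0.85, 0.99, -1.14, 1.33, -1.54]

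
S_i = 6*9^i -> [6, 54, 486, 4374, 39366]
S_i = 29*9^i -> [29, 261, 2349, 21141, 190269]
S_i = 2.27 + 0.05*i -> [2.27, 2.32, 2.37, 2.42, 2.47]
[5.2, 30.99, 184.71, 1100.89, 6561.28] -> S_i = 5.20*5.96^i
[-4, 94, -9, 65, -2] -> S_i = Random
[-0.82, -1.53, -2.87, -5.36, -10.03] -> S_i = -0.82*1.87^i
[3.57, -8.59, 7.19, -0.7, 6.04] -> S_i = Random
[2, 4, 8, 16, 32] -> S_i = 2*2^i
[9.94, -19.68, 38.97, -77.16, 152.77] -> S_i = 9.94*(-1.98)^i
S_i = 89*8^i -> [89, 712, 5696, 45568, 364544]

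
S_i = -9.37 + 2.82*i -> [-9.37, -6.55, -3.73, -0.91, 1.91]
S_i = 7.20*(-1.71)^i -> [7.2, -12.31, 21.05, -36.0, 61.56]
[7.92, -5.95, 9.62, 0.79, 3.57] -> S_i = Random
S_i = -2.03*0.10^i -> [-2.03, -0.2, -0.02, -0.0, -0.0]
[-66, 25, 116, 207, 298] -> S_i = -66 + 91*i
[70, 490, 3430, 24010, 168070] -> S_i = 70*7^i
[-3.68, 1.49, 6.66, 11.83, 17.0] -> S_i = -3.68 + 5.17*i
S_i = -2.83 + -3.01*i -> [-2.83, -5.84, -8.85, -11.86, -14.87]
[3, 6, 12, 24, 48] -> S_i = 3*2^i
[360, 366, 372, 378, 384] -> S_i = 360 + 6*i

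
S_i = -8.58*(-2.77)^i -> [-8.58, 23.77, -65.83, 182.36, -505.13]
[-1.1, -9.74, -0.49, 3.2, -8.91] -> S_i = Random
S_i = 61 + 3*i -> [61, 64, 67, 70, 73]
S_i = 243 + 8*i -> [243, 251, 259, 267, 275]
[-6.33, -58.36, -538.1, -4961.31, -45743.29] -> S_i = -6.33*9.22^i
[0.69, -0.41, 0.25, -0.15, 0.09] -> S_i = 0.69*(-0.60)^i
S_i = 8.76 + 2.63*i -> [8.76, 11.39, 14.02, 16.65, 19.28]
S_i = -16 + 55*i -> [-16, 39, 94, 149, 204]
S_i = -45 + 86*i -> [-45, 41, 127, 213, 299]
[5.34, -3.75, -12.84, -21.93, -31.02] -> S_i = 5.34 + -9.09*i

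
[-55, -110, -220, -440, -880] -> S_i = -55*2^i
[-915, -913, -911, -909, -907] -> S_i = -915 + 2*i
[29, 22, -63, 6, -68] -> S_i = Random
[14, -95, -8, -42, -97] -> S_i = Random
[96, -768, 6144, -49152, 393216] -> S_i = 96*-8^i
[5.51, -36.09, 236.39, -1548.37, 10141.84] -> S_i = 5.51*(-6.55)^i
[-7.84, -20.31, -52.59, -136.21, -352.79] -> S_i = -7.84*2.59^i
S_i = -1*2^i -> [-1, -2, -4, -8, -16]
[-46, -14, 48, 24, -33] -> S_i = Random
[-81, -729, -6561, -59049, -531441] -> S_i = -81*9^i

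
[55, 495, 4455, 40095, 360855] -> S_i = 55*9^i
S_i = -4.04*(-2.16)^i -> [-4.04, 8.73, -18.85, 40.71, -87.94]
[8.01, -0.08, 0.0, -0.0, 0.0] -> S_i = 8.01*(-0.01)^i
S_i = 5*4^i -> [5, 20, 80, 320, 1280]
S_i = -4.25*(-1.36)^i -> [-4.25, 5.78, -7.86, 10.69, -14.54]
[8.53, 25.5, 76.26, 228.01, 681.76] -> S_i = 8.53*2.99^i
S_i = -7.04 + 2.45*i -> [-7.04, -4.59, -2.14, 0.31, 2.76]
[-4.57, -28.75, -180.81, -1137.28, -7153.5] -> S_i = -4.57*6.29^i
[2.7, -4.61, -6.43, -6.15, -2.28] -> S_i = Random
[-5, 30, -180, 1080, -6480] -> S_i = -5*-6^i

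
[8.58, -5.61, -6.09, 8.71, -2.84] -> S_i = Random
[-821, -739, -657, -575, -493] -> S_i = -821 + 82*i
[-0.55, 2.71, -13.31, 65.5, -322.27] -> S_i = -0.55*(-4.92)^i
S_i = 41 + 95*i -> [41, 136, 231, 326, 421]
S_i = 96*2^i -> [96, 192, 384, 768, 1536]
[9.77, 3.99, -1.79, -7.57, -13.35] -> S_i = 9.77 + -5.78*i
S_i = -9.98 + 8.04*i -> [-9.98, -1.94, 6.1, 14.14, 22.18]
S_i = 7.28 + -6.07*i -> [7.28, 1.21, -4.86, -10.93, -17.0]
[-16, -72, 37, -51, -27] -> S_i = Random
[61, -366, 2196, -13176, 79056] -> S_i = 61*-6^i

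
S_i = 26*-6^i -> [26, -156, 936, -5616, 33696]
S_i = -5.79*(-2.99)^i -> [-5.79, 17.31, -51.76, 154.77, -462.77]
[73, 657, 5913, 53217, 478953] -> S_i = 73*9^i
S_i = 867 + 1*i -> [867, 868, 869, 870, 871]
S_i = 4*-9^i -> [4, -36, 324, -2916, 26244]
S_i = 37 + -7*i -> [37, 30, 23, 16, 9]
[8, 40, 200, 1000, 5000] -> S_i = 8*5^i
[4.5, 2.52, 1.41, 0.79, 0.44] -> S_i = 4.50*0.56^i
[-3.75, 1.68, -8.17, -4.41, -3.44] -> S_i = Random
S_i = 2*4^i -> [2, 8, 32, 128, 512]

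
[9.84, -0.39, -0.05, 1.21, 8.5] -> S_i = Random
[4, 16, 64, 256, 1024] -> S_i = 4*4^i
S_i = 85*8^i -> [85, 680, 5440, 43520, 348160]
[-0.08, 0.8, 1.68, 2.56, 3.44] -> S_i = -0.08 + 0.88*i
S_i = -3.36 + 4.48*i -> [-3.36, 1.12, 5.6, 10.08, 14.56]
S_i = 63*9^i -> [63, 567, 5103, 45927, 413343]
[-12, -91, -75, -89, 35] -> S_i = Random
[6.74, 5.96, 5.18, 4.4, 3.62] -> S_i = 6.74 + -0.78*i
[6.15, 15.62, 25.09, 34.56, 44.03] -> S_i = 6.15 + 9.47*i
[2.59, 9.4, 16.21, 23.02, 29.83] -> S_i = 2.59 + 6.81*i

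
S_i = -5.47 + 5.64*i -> [-5.47, 0.17, 5.81, 11.45, 17.09]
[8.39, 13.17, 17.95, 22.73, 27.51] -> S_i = 8.39 + 4.78*i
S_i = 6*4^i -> [6, 24, 96, 384, 1536]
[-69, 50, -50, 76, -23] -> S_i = Random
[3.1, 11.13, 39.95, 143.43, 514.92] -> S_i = 3.10*3.59^i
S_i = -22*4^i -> [-22, -88, -352, -1408, -5632]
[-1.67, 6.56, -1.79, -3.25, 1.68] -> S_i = Random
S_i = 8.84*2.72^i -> [8.84, 24.04, 65.4, 177.89, 483.87]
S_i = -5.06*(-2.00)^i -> [-5.06, 10.12, -20.24, 40.48, -80.96]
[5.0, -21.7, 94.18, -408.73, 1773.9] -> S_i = 5.00*(-4.34)^i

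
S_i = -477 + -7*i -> [-477, -484, -491, -498, -505]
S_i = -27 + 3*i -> [-27, -24, -21, -18, -15]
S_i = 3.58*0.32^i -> [3.58, 1.15, 0.37, 0.12, 0.04]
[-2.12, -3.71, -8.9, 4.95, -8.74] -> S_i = Random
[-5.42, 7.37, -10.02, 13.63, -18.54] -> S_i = -5.42*(-1.36)^i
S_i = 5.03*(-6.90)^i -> [5.03, -34.71, 239.48, -1652.4, 11401.56]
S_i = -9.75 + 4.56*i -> [-9.75, -5.19, -0.63, 3.93, 8.49]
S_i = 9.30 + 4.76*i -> [9.3, 14.06, 18.82, 23.58, 28.34]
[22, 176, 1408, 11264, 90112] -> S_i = 22*8^i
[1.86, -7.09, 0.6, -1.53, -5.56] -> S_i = Random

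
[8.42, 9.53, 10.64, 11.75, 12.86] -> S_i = 8.42 + 1.11*i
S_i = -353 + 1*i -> [-353, -352, -351, -350, -349]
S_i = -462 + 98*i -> [-462, -364, -266, -168, -70]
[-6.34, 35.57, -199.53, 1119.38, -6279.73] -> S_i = -6.34*(-5.61)^i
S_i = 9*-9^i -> [9, -81, 729, -6561, 59049]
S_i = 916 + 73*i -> [916, 989, 1062, 1135, 1208]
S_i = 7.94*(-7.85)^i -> [7.94, -62.33, 489.28, -3840.87, 30150.82]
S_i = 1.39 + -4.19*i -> [1.39, -2.8, -6.99, -11.18, -15.37]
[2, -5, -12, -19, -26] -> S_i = 2 + -7*i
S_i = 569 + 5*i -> [569, 574, 579, 584, 589]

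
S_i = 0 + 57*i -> [0, 57, 114, 171, 228]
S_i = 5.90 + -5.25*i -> [5.9, 0.65, -4.6, -9.85, -15.1]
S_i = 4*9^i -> [4, 36, 324, 2916, 26244]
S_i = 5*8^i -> [5, 40, 320, 2560, 20480]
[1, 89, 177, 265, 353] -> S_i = 1 + 88*i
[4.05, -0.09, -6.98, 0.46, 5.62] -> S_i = Random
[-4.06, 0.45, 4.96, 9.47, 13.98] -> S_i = -4.06 + 4.51*i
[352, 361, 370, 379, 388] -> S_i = 352 + 9*i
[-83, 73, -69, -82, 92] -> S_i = Random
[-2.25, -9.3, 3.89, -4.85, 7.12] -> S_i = Random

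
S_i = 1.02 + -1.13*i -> [1.02, -0.11, -1.24, -2.37, -3.5]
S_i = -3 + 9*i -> [-3, 6, 15, 24, 33]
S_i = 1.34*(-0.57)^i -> [1.34, -0.76, 0.44, -0.25, 0.14]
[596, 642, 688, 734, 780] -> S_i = 596 + 46*i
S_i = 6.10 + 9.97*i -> [6.1, 16.07, 26.04, 36.01, 45.98]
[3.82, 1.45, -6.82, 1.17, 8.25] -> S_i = Random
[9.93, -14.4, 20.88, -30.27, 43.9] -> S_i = 9.93*(-1.45)^i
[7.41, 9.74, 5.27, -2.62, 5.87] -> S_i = Random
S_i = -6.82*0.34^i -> [-6.82, -2.32, -0.79, -0.27, -0.09]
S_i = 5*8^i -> [5, 40, 320, 2560, 20480]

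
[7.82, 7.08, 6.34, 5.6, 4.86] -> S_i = 7.82 + -0.74*i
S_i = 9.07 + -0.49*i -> [9.07, 8.58, 8.09, 7.6, 7.11]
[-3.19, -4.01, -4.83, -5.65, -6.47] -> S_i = -3.19 + -0.82*i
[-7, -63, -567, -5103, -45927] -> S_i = -7*9^i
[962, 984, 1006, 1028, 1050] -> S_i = 962 + 22*i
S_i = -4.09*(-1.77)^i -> [-4.09, 7.24, -12.81, 22.68, -40.14]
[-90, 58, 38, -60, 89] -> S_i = Random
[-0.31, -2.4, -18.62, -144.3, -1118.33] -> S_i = -0.31*7.75^i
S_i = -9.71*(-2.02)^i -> [-9.71, 19.61, -39.62, 80.03, -161.67]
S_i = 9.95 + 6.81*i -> [9.95, 16.76, 23.57, 30.38, 37.19]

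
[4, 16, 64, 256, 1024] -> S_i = 4*4^i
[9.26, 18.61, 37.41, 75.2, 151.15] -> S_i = 9.26*2.01^i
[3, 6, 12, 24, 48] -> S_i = 3*2^i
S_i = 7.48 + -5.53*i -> [7.48, 1.95, -3.58, -9.11, -14.64]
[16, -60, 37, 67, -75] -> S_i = Random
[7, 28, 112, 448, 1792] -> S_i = 7*4^i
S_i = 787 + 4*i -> [787, 791, 795, 799, 803]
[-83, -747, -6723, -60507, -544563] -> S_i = -83*9^i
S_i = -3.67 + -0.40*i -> [-3.67, -4.07, -4.47, -4.87, -5.27]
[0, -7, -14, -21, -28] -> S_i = 0 + -7*i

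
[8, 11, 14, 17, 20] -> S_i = 8 + 3*i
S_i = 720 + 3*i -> [720, 723, 726, 729, 732]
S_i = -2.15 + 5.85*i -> [-2.15, 3.7, 9.55, 15.4, 21.25]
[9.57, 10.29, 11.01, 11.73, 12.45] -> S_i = 9.57 + 0.72*i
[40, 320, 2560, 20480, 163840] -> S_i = 40*8^i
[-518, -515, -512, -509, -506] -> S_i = -518 + 3*i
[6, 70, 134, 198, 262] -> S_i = 6 + 64*i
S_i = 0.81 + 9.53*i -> [0.81, 10.34, 19.87, 29.4, 38.93]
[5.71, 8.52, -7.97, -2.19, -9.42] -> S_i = Random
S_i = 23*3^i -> [23, 69, 207, 621, 1863]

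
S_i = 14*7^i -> [14, 98, 686, 4802, 33614]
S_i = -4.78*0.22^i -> [-4.78, -1.05, -0.23, -0.05, -0.01]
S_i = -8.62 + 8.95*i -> [-8.62, 0.33, 9.28, 18.23, 27.18]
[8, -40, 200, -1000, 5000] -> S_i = 8*-5^i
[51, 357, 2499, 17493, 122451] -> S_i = 51*7^i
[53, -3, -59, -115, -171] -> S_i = 53 + -56*i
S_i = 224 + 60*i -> [224, 284, 344, 404, 464]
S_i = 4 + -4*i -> [4, 0, -4, -8, -12]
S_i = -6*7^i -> [-6, -42, -294, -2058, -14406]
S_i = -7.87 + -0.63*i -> [-7.87, -8.5, -9.13, -9.76, -10.39]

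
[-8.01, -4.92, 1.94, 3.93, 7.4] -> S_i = Random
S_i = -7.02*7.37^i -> [-7.02, -51.74, -381.3, -2810.22, -20711.29]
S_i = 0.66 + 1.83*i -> [0.66, 2.49, 4.32, 6.15, 7.98]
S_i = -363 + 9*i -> [-363, -354, -345, -336, -327]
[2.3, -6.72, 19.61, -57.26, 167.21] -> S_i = 2.30*(-2.92)^i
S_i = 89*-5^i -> [89, -445, 2225, -11125, 55625]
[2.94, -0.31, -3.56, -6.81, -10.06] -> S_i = 2.94 + -3.25*i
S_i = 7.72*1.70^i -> [7.72, 13.12, 22.31, 37.93, 64.48]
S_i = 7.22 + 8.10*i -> [7.22, 15.32, 23.42, 31.52, 39.62]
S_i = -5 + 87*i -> [-5, 82, 169, 256, 343]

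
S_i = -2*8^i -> [-2, -16, -128, -1024, -8192]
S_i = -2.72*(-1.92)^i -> [-2.72, 5.22, -10.03, 19.25, -36.96]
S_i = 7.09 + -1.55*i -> [7.09, 5.54, 3.99, 2.44, 0.89]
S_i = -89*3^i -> [-89, -267, -801, -2403, -7209]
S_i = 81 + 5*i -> [81, 86, 91, 96, 101]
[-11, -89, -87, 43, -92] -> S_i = Random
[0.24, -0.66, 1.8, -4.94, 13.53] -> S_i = 0.24*(-2.74)^i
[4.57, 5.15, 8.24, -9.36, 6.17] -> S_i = Random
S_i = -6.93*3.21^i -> [-6.93, -22.25, -71.41, -229.22, -735.79]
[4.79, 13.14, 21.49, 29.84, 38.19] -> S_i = 4.79 + 8.35*i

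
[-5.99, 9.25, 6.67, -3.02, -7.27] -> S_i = Random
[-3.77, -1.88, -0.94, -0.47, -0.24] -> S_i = -3.77*0.50^i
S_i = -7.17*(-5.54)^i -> [-7.17, 39.72, -220.06, 1219.13, -6753.96]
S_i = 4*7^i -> [4, 28, 196, 1372, 9604]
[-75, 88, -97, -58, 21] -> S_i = Random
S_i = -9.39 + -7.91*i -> [-9.39, -17.3, -25.21, -33.12, -41.03]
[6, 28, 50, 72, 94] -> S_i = 6 + 22*i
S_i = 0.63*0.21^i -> [0.63, 0.13, 0.03, 0.01, 0.0]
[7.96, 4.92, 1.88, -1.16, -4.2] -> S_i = 7.96 + -3.04*i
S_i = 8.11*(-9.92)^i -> [8.11, -80.45, 798.08, -7916.91, 78535.78]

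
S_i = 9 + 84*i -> [9, 93, 177, 261, 345]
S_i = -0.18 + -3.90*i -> [-0.18, -4.08, -7.98, -11.88, -15.78]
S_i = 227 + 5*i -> [227, 232, 237, 242, 247]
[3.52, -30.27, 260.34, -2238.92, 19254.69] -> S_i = 3.52*(-8.60)^i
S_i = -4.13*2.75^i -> [-4.13, -11.36, -31.23, -85.89, -236.2]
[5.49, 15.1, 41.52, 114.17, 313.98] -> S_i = 5.49*2.75^i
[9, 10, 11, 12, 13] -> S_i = 9 + 1*i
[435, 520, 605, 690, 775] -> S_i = 435 + 85*i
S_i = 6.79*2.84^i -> [6.79, 19.28, 54.77, 155.53, 441.72]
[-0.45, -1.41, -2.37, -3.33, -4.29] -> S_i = -0.45 + -0.96*i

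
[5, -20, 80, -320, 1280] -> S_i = 5*-4^i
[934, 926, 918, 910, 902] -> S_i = 934 + -8*i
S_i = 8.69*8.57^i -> [8.69, 74.47, 638.24, 5469.68, 46875.19]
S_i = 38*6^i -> [38, 228, 1368, 8208, 49248]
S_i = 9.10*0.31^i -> [9.1, 2.82, 0.87, 0.27, 0.08]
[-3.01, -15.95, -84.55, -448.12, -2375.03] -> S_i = -3.01*5.30^i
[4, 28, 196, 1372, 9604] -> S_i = 4*7^i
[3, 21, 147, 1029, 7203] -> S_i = 3*7^i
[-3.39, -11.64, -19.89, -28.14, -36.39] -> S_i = -3.39 + -8.25*i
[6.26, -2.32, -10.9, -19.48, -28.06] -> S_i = 6.26 + -8.58*i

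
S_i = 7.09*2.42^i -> [7.09, 17.16, 41.52, 100.48, 243.17]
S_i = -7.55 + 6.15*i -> [-7.55, -1.4, 4.75, 10.9, 17.05]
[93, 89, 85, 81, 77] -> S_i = 93 + -4*i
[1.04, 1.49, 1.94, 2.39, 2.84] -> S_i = 1.04 + 0.45*i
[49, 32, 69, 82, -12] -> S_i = Random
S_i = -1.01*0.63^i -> [-1.01, -0.64, -0.4, -0.25, -0.16]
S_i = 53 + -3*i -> [53, 50, 47, 44, 41]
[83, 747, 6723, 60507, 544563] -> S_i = 83*9^i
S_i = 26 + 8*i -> [26, 34, 42, 50, 58]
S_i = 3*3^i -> [3, 9, 27, 81, 243]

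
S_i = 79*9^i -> [79, 711, 6399, 57591, 518319]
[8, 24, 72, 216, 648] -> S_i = 8*3^i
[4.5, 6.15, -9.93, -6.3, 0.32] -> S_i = Random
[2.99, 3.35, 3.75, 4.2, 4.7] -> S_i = 2.99*1.12^i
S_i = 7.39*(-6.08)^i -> [7.39, -44.93, 273.18, -1660.94, 10098.54]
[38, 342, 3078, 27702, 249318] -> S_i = 38*9^i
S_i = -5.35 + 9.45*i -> [-5.35, 4.1, 13.55, 23.0, 32.45]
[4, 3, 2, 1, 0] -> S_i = 4 + -1*i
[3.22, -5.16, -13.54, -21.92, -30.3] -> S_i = 3.22 + -8.38*i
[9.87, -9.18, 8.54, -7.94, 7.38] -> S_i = 9.87*(-0.93)^i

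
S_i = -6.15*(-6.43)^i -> [-6.15, 39.54, -254.27, 1634.96, -10512.81]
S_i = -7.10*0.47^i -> [-7.1, -3.34, -1.57, -0.74, -0.35]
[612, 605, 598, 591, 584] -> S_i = 612 + -7*i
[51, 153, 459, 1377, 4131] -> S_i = 51*3^i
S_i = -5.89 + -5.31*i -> [-5.89, -11.2, -16.51, -21.82, -27.13]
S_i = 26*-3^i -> [26, -78, 234, -702, 2106]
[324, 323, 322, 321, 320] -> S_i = 324 + -1*i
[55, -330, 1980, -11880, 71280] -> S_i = 55*-6^i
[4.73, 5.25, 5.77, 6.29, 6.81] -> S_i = 4.73 + 0.52*i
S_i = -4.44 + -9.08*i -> [-4.44, -13.52, -22.6, -31.68, -40.76]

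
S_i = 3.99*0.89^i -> [3.99, 3.55, 3.16, 2.81, 2.5]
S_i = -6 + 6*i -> [-6, 0, 6, 12, 18]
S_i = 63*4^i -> [63, 252, 1008, 4032, 16128]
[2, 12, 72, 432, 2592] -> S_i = 2*6^i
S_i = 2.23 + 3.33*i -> [2.23, 5.56, 8.89, 12.22, 15.55]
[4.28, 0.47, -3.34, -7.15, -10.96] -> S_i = 4.28 + -3.81*i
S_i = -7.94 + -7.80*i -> [-7.94, -15.74, -23.54, -31.34, -39.14]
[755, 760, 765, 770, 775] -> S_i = 755 + 5*i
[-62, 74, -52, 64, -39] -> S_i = Random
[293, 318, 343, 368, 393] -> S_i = 293 + 25*i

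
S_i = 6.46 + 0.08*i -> [6.46, 6.54, 6.62, 6.7, 6.78]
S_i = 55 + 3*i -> [55, 58, 61, 64, 67]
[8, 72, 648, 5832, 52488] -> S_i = 8*9^i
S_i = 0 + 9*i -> [0, 9, 18, 27, 36]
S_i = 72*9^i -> [72, 648, 5832, 52488, 472392]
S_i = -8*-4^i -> [-8, 32, -128, 512, -2048]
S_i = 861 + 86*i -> [861, 947, 1033, 1119, 1205]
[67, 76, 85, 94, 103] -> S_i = 67 + 9*i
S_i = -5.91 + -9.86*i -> [-5.91, -15.77, -25.63, -35.49, -45.35]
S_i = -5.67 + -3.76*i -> [-5.67, -9.43, -13.19, -16.95, -20.71]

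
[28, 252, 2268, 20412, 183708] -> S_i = 28*9^i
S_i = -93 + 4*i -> [-93, -89, -85, -81, -77]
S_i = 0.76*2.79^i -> [0.76, 2.12, 5.92, 16.51, 46.05]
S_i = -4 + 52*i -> [-4, 48, 100, 152, 204]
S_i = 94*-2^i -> [94, -188, 376, -752, 1504]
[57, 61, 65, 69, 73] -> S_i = 57 + 4*i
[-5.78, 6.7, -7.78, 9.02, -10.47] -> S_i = -5.78*(-1.16)^i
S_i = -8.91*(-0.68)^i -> [-8.91, 6.06, -4.12, 2.8, -1.91]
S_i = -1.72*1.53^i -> [-1.72, -2.63, -4.03, -6.16, -9.43]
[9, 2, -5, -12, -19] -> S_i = 9 + -7*i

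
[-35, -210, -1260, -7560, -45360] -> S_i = -35*6^i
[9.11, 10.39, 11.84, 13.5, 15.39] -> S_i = 9.11*1.14^i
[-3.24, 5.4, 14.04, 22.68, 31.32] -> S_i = -3.24 + 8.64*i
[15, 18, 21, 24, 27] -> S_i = 15 + 3*i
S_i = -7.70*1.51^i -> [-7.7, -11.63, -17.56, -26.51, -40.03]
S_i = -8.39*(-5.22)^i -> [-8.39, 43.8, -228.61, 1193.37, -6229.37]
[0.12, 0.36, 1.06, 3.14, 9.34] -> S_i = 0.12*2.97^i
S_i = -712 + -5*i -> [-712, -717, -722, -727, -732]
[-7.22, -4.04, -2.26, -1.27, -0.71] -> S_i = -7.22*0.56^i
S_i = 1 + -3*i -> [1, -2, -5, -8, -11]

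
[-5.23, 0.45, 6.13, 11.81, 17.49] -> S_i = -5.23 + 5.68*i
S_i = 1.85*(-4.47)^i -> [1.85, -8.27, 36.96, -165.23, 738.59]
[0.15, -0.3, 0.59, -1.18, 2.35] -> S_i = 0.15*(-1.99)^i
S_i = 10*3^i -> [10, 30, 90, 270, 810]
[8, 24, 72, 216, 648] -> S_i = 8*3^i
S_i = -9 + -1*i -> [-9, -10, -11, -12, -13]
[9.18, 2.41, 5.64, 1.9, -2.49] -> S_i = Random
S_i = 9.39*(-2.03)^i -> [9.39, -19.06, 38.7, -78.55, 159.46]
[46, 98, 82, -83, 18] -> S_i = Random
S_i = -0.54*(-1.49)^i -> [-0.54, 0.8, -1.2, 1.79, -2.66]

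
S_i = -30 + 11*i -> [-30, -19, -8, 3, 14]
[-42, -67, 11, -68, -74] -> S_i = Random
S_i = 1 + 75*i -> [1, 76, 151, 226, 301]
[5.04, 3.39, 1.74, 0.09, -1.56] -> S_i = 5.04 + -1.65*i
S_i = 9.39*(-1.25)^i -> [9.39, -11.74, 14.67, -18.34, 22.92]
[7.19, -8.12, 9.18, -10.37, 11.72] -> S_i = 7.19*(-1.13)^i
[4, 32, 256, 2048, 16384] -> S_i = 4*8^i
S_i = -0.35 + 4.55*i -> [-0.35, 4.2, 8.75, 13.3, 17.85]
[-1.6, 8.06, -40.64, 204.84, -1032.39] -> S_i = -1.60*(-5.04)^i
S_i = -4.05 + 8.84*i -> [-4.05, 4.79, 13.63, 22.47, 31.31]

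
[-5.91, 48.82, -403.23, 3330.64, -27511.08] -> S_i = -5.91*(-8.26)^i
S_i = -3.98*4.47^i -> [-3.98, -17.79, -79.52, -355.47, -1588.96]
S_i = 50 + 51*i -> [50, 101, 152, 203, 254]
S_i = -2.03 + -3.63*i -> [-2.03, -5.66, -9.29, -12.92, -16.55]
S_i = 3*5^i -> [3, 15, 75, 375, 1875]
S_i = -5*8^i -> [-5, -40, -320, -2560, -20480]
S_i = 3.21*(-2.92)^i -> [3.21, -9.37, 27.37, -79.92, 233.37]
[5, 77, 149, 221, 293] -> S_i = 5 + 72*i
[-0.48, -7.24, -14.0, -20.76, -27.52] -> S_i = -0.48 + -6.76*i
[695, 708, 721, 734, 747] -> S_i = 695 + 13*i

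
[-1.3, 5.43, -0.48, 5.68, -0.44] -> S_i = Random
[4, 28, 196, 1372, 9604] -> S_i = 4*7^i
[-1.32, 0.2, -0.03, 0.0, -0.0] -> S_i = -1.32*(-0.15)^i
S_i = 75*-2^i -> [75, -150, 300, -600, 1200]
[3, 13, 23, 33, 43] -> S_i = 3 + 10*i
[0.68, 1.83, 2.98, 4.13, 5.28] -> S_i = 0.68 + 1.15*i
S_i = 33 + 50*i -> [33, 83, 133, 183, 233]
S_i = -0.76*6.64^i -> [-0.76, -5.05, -33.51, -222.49, -1477.36]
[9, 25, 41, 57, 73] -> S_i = 9 + 16*i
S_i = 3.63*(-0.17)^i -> [3.63, -0.62, 0.1, -0.02, 0.0]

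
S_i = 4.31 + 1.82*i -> [4.31, 6.13, 7.95, 9.77, 11.59]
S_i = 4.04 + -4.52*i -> [4.04, -0.48, -5.0, -9.52, -14.04]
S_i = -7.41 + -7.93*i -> [-7.41, -15.34, -23.27, -31.2, -39.13]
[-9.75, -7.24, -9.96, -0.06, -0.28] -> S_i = Random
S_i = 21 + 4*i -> [21, 25, 29, 33, 37]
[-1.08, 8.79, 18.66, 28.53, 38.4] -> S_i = -1.08 + 9.87*i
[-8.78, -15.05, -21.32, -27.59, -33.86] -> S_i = -8.78 + -6.27*i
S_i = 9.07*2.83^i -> [9.07, 25.67, 72.64, 205.57, 581.77]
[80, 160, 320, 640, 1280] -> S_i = 80*2^i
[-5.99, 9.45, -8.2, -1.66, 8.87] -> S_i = Random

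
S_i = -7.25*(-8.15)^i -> [-7.25, 59.09, -481.56, 3924.74, -31986.63]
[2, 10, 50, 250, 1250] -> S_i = 2*5^i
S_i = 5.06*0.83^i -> [5.06, 4.2, 3.49, 2.89, 2.4]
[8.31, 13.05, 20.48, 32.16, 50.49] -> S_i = 8.31*1.57^i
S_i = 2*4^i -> [2, 8, 32, 128, 512]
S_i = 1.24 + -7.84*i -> [1.24, -6.6, -14.44, -22.28, -30.12]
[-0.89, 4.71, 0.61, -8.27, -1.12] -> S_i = Random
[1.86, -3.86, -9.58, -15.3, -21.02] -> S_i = 1.86 + -5.72*i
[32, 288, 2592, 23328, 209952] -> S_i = 32*9^i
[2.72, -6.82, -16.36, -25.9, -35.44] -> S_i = 2.72 + -9.54*i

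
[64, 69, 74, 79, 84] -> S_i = 64 + 5*i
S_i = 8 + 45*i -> [8, 53, 98, 143, 188]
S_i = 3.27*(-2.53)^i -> [3.27, -8.27, 20.93, -52.96, 133.98]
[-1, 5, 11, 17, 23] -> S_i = -1 + 6*i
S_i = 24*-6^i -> [24, -144, 864, -5184, 31104]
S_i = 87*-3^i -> [87, -261, 783, -2349, 7047]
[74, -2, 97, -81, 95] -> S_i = Random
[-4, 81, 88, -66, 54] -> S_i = Random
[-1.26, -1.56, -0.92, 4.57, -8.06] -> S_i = Random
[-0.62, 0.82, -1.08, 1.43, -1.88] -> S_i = -0.62*(-1.32)^i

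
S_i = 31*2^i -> [31, 62, 124, 248, 496]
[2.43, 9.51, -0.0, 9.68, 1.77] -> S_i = Random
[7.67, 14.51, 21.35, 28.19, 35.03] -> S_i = 7.67 + 6.84*i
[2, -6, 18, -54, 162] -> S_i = 2*-3^i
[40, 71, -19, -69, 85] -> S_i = Random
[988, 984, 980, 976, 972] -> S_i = 988 + -4*i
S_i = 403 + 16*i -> [403, 419, 435, 451, 467]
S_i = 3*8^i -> [3, 24, 192, 1536, 12288]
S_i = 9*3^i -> [9, 27, 81, 243, 729]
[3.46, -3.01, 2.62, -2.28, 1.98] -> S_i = 3.46*(-0.87)^i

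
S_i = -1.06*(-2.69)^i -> [-1.06, 2.85, -7.67, 20.63, -55.5]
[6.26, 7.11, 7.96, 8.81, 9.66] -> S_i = 6.26 + 0.85*i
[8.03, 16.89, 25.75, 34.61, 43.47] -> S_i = 8.03 + 8.86*i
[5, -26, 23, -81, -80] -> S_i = Random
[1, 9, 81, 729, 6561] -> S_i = 1*9^i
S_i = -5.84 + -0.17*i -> [-5.84, -6.01, -6.18, -6.35, -6.52]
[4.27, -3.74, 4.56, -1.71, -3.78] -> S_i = Random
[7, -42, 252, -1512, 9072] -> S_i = 7*-6^i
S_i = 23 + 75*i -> [23, 98, 173, 248, 323]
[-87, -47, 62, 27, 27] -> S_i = Random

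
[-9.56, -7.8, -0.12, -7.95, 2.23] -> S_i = Random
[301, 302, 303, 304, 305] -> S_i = 301 + 1*i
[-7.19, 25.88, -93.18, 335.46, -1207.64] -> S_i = -7.19*(-3.60)^i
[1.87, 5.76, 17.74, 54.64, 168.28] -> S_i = 1.87*3.08^i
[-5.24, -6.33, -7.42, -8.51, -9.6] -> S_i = -5.24 + -1.09*i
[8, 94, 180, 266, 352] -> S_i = 8 + 86*i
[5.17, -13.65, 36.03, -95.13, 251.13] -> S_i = 5.17*(-2.64)^i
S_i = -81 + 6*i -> [-81, -75, -69, -63, -57]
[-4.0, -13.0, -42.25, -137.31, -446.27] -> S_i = -4.00*3.25^i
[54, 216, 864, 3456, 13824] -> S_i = 54*4^i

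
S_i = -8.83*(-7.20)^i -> [-8.83, 63.58, -457.75, 3295.78, -23729.61]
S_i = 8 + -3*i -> [8, 5, 2, -1, -4]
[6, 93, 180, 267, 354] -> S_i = 6 + 87*i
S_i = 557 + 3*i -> [557, 560, 563, 566, 569]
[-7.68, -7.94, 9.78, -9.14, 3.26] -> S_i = Random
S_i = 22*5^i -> [22, 110, 550, 2750, 13750]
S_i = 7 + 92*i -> [7, 99, 191, 283, 375]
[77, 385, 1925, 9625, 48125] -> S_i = 77*5^i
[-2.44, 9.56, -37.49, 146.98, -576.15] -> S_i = -2.44*(-3.92)^i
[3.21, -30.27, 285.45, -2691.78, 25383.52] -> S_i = 3.21*(-9.43)^i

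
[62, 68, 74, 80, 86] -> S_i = 62 + 6*i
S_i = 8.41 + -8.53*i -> [8.41, -0.12, -8.65, -17.18, -25.71]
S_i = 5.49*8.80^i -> [5.49, 48.31, 425.15, 3741.28, 32923.28]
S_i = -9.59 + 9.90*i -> [-9.59, 0.31, 10.21, 20.11, 30.01]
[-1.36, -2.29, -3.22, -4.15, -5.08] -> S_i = -1.36 + -0.93*i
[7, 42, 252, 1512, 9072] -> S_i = 7*6^i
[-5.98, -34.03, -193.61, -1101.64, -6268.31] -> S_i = -5.98*5.69^i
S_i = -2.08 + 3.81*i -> [-2.08, 1.73, 5.54, 9.35, 13.16]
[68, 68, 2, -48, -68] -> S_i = Random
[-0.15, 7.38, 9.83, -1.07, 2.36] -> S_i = Random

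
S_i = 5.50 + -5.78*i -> [5.5, -0.28, -6.06, -11.84, -17.62]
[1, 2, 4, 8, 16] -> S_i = 1*2^i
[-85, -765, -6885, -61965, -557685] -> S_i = -85*9^i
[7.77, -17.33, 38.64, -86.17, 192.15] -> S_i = 7.77*(-2.23)^i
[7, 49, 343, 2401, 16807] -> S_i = 7*7^i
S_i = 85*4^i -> [85, 340, 1360, 5440, 21760]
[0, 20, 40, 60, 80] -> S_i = 0 + 20*i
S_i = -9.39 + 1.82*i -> [-9.39, -7.57, -5.75, -3.93, -2.11]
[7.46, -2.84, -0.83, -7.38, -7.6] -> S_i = Random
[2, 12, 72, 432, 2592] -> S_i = 2*6^i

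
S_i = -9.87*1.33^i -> [-9.87, -13.13, -17.46, -23.22, -30.88]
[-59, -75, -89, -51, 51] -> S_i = Random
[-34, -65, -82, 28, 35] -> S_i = Random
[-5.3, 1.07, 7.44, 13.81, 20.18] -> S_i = -5.30 + 6.37*i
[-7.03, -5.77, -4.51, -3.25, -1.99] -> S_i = -7.03 + 1.26*i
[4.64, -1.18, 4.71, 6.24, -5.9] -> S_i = Random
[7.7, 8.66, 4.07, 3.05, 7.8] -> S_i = Random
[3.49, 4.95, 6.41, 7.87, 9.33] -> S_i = 3.49 + 1.46*i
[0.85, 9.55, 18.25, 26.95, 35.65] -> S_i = 0.85 + 8.70*i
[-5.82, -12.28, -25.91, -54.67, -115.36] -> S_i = -5.82*2.11^i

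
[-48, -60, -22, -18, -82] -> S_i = Random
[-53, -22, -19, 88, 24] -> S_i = Random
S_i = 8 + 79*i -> [8, 87, 166, 245, 324]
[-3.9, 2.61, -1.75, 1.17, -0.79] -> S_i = -3.90*(-0.67)^i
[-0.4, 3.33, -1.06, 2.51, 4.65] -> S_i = Random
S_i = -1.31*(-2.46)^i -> [-1.31, 3.22, -7.93, 19.5, -47.97]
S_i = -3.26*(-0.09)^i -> [-3.26, 0.29, -0.03, 0.0, -0.0]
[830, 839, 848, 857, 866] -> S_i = 830 + 9*i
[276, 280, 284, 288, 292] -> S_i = 276 + 4*i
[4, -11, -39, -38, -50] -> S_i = Random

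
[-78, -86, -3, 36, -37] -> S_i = Random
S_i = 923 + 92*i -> [923, 1015, 1107, 1199, 1291]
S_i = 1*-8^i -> [1, -8, 64, -512, 4096]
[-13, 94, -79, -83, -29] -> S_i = Random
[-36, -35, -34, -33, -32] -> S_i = -36 + 1*i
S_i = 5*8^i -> [5, 40, 320, 2560, 20480]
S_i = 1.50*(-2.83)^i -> [1.5, -4.24, 12.01, -34.0, 96.21]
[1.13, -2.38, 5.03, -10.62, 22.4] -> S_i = 1.13*(-2.11)^i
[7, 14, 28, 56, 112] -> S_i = 7*2^i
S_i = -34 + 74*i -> [-34, 40, 114, 188, 262]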